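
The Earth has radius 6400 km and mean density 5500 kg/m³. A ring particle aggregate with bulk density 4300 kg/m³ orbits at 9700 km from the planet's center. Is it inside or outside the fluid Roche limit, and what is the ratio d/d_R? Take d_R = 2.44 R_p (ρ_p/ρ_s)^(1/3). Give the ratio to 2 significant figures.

inside; d/d_R ≈ 0.57

d_R = 2.44 × (6400 km) × (5500/4300)^(1/3) = 16950 km
d/d_R = (9700) / (16950) = 0.57
Since d/d_R < 1, the body is inside the Roche limit.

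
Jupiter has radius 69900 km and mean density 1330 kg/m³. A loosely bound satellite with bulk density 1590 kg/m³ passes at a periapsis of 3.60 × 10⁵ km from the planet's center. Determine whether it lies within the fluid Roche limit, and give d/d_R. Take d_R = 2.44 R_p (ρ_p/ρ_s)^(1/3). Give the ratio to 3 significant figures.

d_R = 2.44 × (69900 km) × (1330/1590)^(1/3) = 1.607 × 10⁵ km
d/d_R = (3.60 × 10⁵) / (1.607 × 10⁵) = 2.24
Since d/d_R > 1, the body is outside the Roche limit.

outside; d/d_R ≈ 2.24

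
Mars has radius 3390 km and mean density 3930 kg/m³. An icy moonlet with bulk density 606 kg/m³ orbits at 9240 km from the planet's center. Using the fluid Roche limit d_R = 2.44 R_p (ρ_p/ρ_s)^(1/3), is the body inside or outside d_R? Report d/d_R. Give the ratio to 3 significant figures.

inside; d/d_R ≈ 0.599

d_R = 2.44 × (3390 km) × (3930/606)^(1/3) = 15430 km
d/d_R = (9240) / (15430) = 0.599
Since d/d_R < 1, the body is inside the Roche limit.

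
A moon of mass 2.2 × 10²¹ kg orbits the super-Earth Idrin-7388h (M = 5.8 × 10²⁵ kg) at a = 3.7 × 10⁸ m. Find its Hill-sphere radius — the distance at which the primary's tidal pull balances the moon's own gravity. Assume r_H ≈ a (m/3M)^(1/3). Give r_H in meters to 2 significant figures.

r_H ≈ a (m/3M)^(1/3)
    = (3.7 × 10⁸) × (2.2 × 10²¹ / (3 × 5.8 × 10²⁵))^(1/3)
    = 8.6 × 10⁶ m

8.6 × 10⁶ m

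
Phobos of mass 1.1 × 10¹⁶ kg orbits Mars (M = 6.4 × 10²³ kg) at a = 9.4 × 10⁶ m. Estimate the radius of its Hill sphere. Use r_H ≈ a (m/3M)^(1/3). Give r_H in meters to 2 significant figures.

r_H ≈ a (m/3M)^(1/3)
    = (9.4 × 10⁶) × (1.1 × 10¹⁶ / (3 × 6.4 × 10²³))^(1/3)
    = 1.7 × 10⁴ m

1.7 × 10⁴ m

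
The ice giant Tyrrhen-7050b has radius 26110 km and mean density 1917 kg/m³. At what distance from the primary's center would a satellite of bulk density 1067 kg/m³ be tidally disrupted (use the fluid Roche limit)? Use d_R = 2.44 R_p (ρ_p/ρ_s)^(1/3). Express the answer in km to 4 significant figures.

d_R = 2.44 × 26110 km × (1917/1067)^(1/3)
    = 77450 km

77450 km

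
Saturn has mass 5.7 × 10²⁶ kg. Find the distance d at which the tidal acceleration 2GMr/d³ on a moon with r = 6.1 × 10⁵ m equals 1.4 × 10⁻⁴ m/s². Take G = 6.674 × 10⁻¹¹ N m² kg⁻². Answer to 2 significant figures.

6.9 × 10⁸ m

2GMr/d³ = a_tidal  ⇒  d = (2GMr / a_tidal)^(1/3)
d = (2 × 6.674×10⁻¹¹ × (5.7 × 10²⁶) × (6.1 × 10⁵) / (1.4 × 10⁻⁴))^(1/3)
  = 6.9 × 10⁸ m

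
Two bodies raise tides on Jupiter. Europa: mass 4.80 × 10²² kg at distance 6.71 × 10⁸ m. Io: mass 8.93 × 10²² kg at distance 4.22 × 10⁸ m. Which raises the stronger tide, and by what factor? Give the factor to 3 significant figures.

Io, by a factor of ≈ 7.48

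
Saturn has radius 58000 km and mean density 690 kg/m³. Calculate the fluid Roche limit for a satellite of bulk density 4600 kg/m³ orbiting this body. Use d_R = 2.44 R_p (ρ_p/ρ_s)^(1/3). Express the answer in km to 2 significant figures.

d_R = 2.44 × 58000 km × (690/4600)^(1/3)
    = 75000 km

75000 km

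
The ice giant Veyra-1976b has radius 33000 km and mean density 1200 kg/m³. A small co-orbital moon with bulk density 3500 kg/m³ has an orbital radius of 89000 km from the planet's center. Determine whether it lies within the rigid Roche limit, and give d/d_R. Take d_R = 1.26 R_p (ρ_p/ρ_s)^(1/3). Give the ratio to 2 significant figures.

outside; d/d_R ≈ 3.1

d_R = 1.26 × (33000 km) × (1200/3500)^(1/3) = 29100 km
d/d_R = (89000) / (29100) = 3.1
Since d/d_R > 1, the body is outside the Roche limit.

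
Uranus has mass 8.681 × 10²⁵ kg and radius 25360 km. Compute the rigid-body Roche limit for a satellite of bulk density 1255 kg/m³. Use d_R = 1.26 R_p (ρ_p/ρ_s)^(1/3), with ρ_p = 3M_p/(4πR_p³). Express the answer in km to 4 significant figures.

32090 km

ρ_p = 3M_p/(4πR_p³) = 3 × (8.681 × 10²⁵) / (4π × (2.536 × 10⁷ m)³) = 1271 kg/m³
d_R = 1.26 × 25360 km × (1271/1255)^(1/3)
    = 32090 km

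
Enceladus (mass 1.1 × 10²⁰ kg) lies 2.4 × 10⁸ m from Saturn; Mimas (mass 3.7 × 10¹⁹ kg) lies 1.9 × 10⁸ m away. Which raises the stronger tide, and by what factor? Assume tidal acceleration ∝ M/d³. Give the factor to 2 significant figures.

Enceladus, by a factor of ≈ 1.5

Tidal stretch scales as M/d³; compute that for each body.
Enceladus: (1.1 × 10²⁰) / (2.4 × 10⁸)³ = 7.957 × 10⁻⁶
Mimas: (3.7 × 10¹⁹) / (1.9 × 10⁸)³ = 5.394 × 10⁻⁶
Ratio (larger/smaller) = 1.5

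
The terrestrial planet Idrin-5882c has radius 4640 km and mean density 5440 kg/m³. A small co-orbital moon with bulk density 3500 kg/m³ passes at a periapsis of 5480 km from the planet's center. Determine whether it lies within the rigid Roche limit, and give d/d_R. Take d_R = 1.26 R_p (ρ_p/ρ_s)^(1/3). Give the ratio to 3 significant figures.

inside; d/d_R ≈ 0.809

d_R = 1.26 × (4640 km) × (5440/3500)^(1/3) = 6772 km
d/d_R = (5480) / (6772) = 0.809
Since d/d_R < 1, the body is inside the Roche limit.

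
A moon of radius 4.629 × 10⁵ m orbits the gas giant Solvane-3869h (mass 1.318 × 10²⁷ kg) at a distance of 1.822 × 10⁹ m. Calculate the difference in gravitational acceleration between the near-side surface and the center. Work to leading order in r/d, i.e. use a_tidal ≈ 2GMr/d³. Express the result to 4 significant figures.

The tidal stretch is the gradient of GM/d² times the body's extent r, hence the 1/d³ dependence.
a_tidal = 2GMr/d³
        = 2 × (6.674 × 10⁻¹¹) × (1.318 × 10²⁷) × (4.629 × 10⁵) / (1.822 × 10⁹)³
        = 1.346 × 10⁻⁵ m/s²

1.346 × 10⁻⁵ m/s²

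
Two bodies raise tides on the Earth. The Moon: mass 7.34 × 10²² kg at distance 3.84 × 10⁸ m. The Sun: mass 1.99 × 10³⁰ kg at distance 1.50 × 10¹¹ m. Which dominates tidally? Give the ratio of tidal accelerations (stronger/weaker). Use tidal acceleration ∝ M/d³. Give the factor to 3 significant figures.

The tide-raising term goes as M/d³ (the gradient of a 1/d² field).
The Moon: (7.34 × 10²²) / (3.84 × 10⁸)³ = 1.296 × 10⁻³
The Sun: (1.99 × 10³⁰) / (1.50 × 10¹¹)³ = 5.896 × 10⁻⁴
Ratio (larger/smaller) = 2.20

The Moon, by a factor of ≈ 2.20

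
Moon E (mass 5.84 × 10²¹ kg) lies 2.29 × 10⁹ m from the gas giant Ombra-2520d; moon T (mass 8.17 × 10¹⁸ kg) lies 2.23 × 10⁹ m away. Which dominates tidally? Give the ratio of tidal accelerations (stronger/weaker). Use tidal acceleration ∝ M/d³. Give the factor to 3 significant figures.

Moon E, by a factor of ≈ 660

Compare M/d³ for the two perturbers:
Moon E: (5.84 × 10²¹) / (2.29 × 10⁹)³ = 4.863 × 10⁻⁷
Moon T: (8.17 × 10¹⁸) / (2.23 × 10⁹)³ = 7.367 × 10⁻¹⁰
Ratio (larger/smaller) = 660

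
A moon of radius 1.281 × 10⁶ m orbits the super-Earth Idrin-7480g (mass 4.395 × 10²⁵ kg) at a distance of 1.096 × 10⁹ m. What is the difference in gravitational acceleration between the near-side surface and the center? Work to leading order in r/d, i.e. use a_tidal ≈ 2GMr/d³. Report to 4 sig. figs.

5.708 × 10⁻⁶ m/s²

a_tidal = 2GMr/d³
        = 2 × (6.674 × 10⁻¹¹) × (4.395 × 10²⁵) × (1.281 × 10⁶) / (1.096 × 10⁹)³
        = 5.708 × 10⁻⁶ m/s²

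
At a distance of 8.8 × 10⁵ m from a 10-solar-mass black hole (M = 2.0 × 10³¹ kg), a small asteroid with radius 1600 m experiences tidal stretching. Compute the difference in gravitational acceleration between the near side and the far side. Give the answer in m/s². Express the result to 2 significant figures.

1.3 × 10⁷ m/s²

Near-to-far spans 2r, so the tidal difference is twice the near-to-center value: 4GMr/d³.
Δa = 4GMr/d³
   = 4 × (6.674 × 10⁻¹¹) × (2.0 × 10³¹) × (1600) / (8.8 × 10⁵)³
   = 1.3 × 10⁷ m/s²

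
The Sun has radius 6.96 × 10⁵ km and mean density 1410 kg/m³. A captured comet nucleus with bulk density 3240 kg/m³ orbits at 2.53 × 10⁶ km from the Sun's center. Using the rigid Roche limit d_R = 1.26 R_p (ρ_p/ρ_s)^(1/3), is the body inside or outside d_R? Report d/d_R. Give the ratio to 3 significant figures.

d_R = 1.26 × (6.96 × 10⁵ km) × (1410/3240)^(1/3) = 6.646 × 10⁵ km
d/d_R = (2.53 × 10⁶) / (6.646 × 10⁵) = 3.81
Since d/d_R > 1, the body is outside the Roche limit.

outside; d/d_R ≈ 3.81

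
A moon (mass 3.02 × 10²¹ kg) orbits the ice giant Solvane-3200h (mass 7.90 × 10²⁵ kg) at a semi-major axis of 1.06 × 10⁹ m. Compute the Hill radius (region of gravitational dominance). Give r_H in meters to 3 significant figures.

2.48 × 10⁷ m

r_H ≈ a (m/3M)^(1/3)
    = (1.06 × 10⁹) × (3.02 × 10²¹ / (3 × 7.90 × 10²⁵))^(1/3)
    = 2.48 × 10⁷ m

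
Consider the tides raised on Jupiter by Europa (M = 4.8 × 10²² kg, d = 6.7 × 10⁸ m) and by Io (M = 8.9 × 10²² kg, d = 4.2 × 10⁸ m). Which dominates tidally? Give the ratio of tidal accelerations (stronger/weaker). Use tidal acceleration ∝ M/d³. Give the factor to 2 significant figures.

Tidal stretch scales as M/d³; compute that for each body.
Europa: (4.8 × 10²²) / (6.7 × 10⁸)³ = 1.596 × 10⁻⁴
Io: (8.9 × 10²²) / (4.2 × 10⁸)³ = 1.201 × 10⁻³
Ratio (larger/smaller) = 7.5

Io, by a factor of ≈ 7.5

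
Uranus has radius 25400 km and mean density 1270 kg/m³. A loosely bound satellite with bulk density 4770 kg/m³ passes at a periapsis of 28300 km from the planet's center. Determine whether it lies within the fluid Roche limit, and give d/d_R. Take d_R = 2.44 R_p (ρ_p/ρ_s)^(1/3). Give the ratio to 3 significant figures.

inside; d/d_R ≈ 0.710

d_R = 2.44 × (25400 km) × (1270/4770)^(1/3) = 39870 km
d/d_R = (28300) / (39870) = 0.710
Since d/d_R < 1, the body is inside the Roche limit.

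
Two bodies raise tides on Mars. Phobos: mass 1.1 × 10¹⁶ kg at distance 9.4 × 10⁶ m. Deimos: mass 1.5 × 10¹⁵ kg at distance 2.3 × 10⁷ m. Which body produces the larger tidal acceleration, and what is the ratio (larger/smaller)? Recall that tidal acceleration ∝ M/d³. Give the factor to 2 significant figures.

Phobos, by a factor of ≈ 110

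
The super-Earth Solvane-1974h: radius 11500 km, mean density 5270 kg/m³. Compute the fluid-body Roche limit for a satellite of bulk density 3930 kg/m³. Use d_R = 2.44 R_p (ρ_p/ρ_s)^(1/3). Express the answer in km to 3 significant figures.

d_R = 2.44 × 11500 km × (5270/3930)^(1/3)
    = 30900 km

30900 km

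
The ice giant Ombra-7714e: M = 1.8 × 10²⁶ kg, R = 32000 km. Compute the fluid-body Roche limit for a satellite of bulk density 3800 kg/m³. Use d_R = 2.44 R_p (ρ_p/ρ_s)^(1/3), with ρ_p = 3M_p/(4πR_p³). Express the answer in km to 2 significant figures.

ρ_p = 3M_p/(4πR_p³) = 3 × (1.8 × 10²⁶) / (4π × (3.2 × 10⁷ m)³) = 1300 kg/m³
d_R = 2.44 × 32000 km × (1300/3800)^(1/3)
    = 55000 km

55000 km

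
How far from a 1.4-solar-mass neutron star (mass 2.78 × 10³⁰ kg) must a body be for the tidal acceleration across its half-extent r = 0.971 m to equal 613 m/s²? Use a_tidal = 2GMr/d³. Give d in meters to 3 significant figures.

2GMr/d³ = a_tidal  ⇒  d = (2GMr / a_tidal)^(1/3)
d = (2 × 6.674×10⁻¹¹ × (2.78 × 10³⁰) × (0.971) / (613))^(1/3)
  = 8.38 × 10⁵ m

8.38 × 10⁵ m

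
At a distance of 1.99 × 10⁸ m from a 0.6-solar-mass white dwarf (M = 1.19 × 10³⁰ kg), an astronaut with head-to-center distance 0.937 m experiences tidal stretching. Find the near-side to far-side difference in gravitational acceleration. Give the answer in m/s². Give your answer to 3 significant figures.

3.78 × 10⁻⁵ m/s²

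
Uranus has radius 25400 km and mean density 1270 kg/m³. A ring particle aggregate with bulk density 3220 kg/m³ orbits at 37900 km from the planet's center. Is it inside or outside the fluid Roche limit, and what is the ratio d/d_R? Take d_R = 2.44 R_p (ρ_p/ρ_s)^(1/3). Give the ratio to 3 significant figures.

d_R = 2.44 × (25400 km) × (1270/3220)^(1/3) = 45450 km
d/d_R = (37900) / (45450) = 0.834
Since d/d_R < 1, the body is inside the Roche limit.

inside; d/d_R ≈ 0.834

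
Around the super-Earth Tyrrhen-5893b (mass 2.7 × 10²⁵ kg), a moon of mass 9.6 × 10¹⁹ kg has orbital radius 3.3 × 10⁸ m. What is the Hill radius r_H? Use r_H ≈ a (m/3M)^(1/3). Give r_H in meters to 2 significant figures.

r_H ≈ a (m/3M)^(1/3)
    = (3.3 × 10⁸) × (9.6 × 10¹⁹ / (3 × 2.7 × 10²⁵))^(1/3)
    = 3.5 × 10⁶ m

3.5 × 10⁶ m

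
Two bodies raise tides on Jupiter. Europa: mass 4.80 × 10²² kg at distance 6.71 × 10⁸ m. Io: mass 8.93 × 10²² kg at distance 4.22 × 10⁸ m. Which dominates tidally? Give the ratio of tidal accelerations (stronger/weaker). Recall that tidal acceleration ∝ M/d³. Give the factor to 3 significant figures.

Tidal acceleration ∝ M/d³, so compare M/d³ for each.
Europa: (4.80 × 10²²) / (6.71 × 10⁸)³ = 1.589 × 10⁻⁴
Io: (8.93 × 10²²) / (4.22 × 10⁸)³ = 1.188 × 10⁻³
Ratio (larger/smaller) = 7.48

Io, by a factor of ≈ 7.48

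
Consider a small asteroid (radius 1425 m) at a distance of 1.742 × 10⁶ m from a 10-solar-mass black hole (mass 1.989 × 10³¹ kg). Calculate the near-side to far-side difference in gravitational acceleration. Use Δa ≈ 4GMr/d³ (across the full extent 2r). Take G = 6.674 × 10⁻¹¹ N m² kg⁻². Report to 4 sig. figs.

1.431 × 10⁶ m/s²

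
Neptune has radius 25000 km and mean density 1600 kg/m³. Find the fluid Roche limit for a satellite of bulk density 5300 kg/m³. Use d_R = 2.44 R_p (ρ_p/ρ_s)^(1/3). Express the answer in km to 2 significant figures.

41000 km

d_R = 2.44 × 25000 km × (1600/5300)^(1/3)
    = 41000 km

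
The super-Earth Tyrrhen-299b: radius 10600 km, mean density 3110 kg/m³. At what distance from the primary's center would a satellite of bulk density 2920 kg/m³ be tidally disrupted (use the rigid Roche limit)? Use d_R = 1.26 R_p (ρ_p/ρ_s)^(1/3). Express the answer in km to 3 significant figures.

13600 km

d_R = 1.26 × 10600 km × (3110/2920)^(1/3)
    = 13600 km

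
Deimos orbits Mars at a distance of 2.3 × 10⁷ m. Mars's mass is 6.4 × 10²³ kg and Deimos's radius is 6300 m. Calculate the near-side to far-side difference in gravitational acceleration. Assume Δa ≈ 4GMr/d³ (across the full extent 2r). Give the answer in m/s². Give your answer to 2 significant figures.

Δg = 4GMr/d³
   = 4 × (6.674 × 10⁻¹¹) × (6.4 × 10²³) × (6300) / (2.3 × 10⁷)³
   = 8.8 × 10⁻⁵ m/s²

8.8 × 10⁻⁵ m/s²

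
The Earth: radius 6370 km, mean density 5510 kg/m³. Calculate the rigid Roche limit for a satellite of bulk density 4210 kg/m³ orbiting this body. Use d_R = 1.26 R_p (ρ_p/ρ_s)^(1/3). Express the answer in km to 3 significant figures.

8780 km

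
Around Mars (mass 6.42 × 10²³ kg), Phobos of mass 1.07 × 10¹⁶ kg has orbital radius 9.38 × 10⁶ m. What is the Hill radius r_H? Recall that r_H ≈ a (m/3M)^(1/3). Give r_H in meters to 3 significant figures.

1.66 × 10⁴ m

r_H ≈ a (m/3M)^(1/3)
    = (9.38 × 10⁶) × (1.07 × 10¹⁶ / (3 × 6.42 × 10²³))^(1/3)
    = 1.66 × 10⁴ m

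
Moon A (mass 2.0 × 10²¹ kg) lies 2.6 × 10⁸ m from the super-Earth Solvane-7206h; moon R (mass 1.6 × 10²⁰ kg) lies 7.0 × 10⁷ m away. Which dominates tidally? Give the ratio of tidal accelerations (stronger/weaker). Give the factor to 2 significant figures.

Tidal stretch scales as M/d³; compute that for each body.
Moon A: (2.0 × 10²¹) / (2.6 × 10⁸)³ = 1.138 × 10⁻⁴
Moon R: (1.6 × 10²⁰) / (7.0 × 10⁷)³ = 4.665 × 10⁻⁴
Ratio (larger/smaller) = 4.1

Moon R, by a factor of ≈ 4.1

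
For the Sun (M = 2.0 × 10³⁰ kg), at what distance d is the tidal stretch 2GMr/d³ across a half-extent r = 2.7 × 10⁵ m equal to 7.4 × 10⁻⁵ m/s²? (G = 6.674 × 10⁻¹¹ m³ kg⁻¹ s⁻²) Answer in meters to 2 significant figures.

9.9 × 10⁹ m

2GMr/d³ = a_tidal  ⇒  d = (2GMr / a_tidal)^(1/3)
d = (2 × 6.674×10⁻¹¹ × (2.0 × 10³⁰) × (2.7 × 10⁵) / (7.4 × 10⁻⁵))^(1/3)
  = 9.9 × 10⁹ m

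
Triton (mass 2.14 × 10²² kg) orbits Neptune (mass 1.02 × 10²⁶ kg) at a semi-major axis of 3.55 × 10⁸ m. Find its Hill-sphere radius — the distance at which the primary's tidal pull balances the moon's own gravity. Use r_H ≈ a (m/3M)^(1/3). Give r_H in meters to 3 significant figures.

1.46 × 10⁷ m

r_H ≈ a (m/3M)^(1/3)
    = (3.55 × 10⁸) × (2.14 × 10²² / (3 × 1.02 × 10²⁶))^(1/3)
    = 1.46 × 10⁷ m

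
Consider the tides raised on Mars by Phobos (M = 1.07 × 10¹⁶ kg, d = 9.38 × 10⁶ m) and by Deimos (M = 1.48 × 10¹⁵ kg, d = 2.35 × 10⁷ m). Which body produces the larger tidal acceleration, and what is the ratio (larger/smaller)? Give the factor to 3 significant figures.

Compare M/d³ for the two perturbers:
Phobos: (1.07 × 10¹⁶) / (9.38 × 10⁶)³ = 1.297 × 10⁻⁵
Deimos: (1.48 × 10¹⁵) / (2.35 × 10⁷)³ = 1.140 × 10⁻⁷
Ratio (larger/smaller) = 114

Phobos, by a factor of ≈ 114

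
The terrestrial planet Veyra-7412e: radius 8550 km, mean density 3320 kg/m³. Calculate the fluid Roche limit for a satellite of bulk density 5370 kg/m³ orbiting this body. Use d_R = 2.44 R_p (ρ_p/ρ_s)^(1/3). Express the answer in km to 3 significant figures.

17800 km

d_R = 2.44 × 8550 km × (3320/5370)^(1/3)
    = 17800 km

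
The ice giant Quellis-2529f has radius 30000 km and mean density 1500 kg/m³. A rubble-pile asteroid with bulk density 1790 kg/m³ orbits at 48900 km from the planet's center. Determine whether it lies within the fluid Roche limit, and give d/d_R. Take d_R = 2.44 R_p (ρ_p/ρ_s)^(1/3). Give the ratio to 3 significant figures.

inside; d/d_R ≈ 0.709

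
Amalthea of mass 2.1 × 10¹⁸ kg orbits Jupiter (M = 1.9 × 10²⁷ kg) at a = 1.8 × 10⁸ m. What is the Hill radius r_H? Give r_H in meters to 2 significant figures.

r_H ≈ a (m/3M)^(1/3)
    = (1.8 × 10⁸) × (2.1 × 10¹⁸ / (3 × 1.9 × 10²⁷))^(1/3)
    = 1.3 × 10⁵ m

1.3 × 10⁵ m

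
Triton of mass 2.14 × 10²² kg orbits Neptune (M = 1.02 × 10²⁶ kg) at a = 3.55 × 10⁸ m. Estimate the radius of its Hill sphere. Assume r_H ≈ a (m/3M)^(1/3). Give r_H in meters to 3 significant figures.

1.46 × 10⁷ m

r_H ≈ a (m/3M)^(1/3)
    = (3.55 × 10⁸) × (2.14 × 10²² / (3 × 1.02 × 10²⁶))^(1/3)
    = 1.46 × 10⁷ m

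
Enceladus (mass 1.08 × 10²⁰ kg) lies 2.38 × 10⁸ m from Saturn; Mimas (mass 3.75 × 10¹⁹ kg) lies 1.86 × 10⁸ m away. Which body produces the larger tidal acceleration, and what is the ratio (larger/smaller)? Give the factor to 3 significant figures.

Enceladus, by a factor of ≈ 1.37

Tidal acceleration ∝ M/d³, so compare M/d³ for each.
Enceladus: (1.08 × 10²⁰) / (2.38 × 10⁸)³ = 8.011 × 10⁻⁶
Mimas: (3.75 × 10¹⁹) / (1.86 × 10⁸)³ = 5.828 × 10⁻⁶
Ratio (larger/smaller) = 1.37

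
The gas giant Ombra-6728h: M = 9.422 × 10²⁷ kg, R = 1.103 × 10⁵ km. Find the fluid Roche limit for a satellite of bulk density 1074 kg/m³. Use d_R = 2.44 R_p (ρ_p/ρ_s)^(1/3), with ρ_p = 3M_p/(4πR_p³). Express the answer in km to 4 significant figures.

3.122 × 10⁵ km

ρ_p = 3M_p/(4πR_p³) = 3 × (9.422 × 10²⁷) / (4π × (1.103 × 10⁸ m)³) = 1676 kg/m³
d_R = 2.44 × 1.103 × 10⁵ km × (1676/1074)^(1/3)
    = 3.122 × 10⁵ km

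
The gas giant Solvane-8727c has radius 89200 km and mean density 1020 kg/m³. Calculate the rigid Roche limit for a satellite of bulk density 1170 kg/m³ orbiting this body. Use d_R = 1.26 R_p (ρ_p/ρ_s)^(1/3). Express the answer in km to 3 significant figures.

1.07 × 10⁵ km

d_R = 1.26 × 89200 km × (1020/1170)^(1/3)
    = 1.07 × 10⁵ km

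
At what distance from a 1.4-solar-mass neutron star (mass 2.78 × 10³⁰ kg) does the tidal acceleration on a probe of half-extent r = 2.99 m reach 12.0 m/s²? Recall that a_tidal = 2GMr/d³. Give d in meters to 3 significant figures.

2GMr/d³ = a_tidal  ⇒  d = (2GMr / a_tidal)^(1/3)
d = (2 × 6.674×10⁻¹¹ × (2.78 × 10³⁰) × (2.99) / (12.0))^(1/3)
  = 4.52 × 10⁶ m

4.52 × 10⁶ m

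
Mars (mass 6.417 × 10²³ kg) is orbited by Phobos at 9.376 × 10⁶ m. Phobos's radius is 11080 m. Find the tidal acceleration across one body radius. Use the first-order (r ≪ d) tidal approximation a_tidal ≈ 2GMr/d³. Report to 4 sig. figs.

1.151 × 10⁻³ m/s²

The tidal stretch is the gradient of GM/d² times the body's extent r, hence the 1/d³ dependence.
Δa = 2GMr/d³
   = 2 × (6.674 × 10⁻¹¹) × (6.417 × 10²³) × (11080) / (9.376 × 10⁶)³
   = 1.151 × 10⁻³ m/s²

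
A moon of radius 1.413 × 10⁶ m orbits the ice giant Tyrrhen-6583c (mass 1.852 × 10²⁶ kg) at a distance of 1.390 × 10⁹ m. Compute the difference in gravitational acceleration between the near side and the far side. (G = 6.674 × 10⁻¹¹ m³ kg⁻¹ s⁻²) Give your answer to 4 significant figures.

2.601 × 10⁻⁵ m/s²

Δa = 4GMr/d³
   = 4 × (6.674 × 10⁻¹¹) × (1.852 × 10²⁶) × (1.413 × 10⁶) / (1.390 × 10⁹)³
   = 2.601 × 10⁻⁵ m/s²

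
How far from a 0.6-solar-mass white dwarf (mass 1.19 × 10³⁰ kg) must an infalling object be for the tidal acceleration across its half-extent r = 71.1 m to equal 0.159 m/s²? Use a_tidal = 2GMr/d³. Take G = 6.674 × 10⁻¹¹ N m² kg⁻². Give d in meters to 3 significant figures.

2GMr/d³ = a_tidal  ⇒  d = (2GMr / a_tidal)^(1/3)
d = (2 × 6.674×10⁻¹¹ × (1.19 × 10³⁰) × (71.1) / (0.159))^(1/3)
  = 4.14 × 10⁷ m

4.14 × 10⁷ m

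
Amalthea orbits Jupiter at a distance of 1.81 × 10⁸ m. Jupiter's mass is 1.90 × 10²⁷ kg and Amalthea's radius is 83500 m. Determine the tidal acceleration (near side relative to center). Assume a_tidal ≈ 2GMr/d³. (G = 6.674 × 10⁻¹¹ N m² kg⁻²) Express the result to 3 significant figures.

Δa = 2GMr/d³
   = 2 × (6.674 × 10⁻¹¹) × (1.90 × 10²⁷) × (83500) / (1.81 × 10⁸)³
   = 3.57 × 10⁻³ m/s²

3.57 × 10⁻³ m/s²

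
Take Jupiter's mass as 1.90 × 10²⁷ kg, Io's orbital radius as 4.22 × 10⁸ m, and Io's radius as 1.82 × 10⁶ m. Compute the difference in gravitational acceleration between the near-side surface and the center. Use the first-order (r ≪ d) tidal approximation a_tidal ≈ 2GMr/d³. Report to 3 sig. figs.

Δg = 2GMr/d³
   = 2 × (6.674 × 10⁻¹¹) × (1.90 × 10²⁷) × (1.82 × 10⁶) / (4.22 × 10⁸)³
   = 6.14 × 10⁻³ m/s²

6.14 × 10⁻³ m/s²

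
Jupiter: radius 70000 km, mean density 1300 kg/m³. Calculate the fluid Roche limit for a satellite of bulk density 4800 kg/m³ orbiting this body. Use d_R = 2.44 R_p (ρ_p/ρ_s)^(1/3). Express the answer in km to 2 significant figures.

1.1 × 10⁵ km

d_R = 2.44 × 70000 km × (1300/4800)^(1/3)
    = 1.1 × 10⁵ km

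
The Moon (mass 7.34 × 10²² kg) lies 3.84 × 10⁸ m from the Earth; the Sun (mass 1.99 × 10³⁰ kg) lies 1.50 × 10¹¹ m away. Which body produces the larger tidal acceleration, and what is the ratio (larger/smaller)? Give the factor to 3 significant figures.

Tidal stretch scales as M/d³; compute that for each body.
The Moon: (7.34 × 10²²) / (3.84 × 10⁸)³ = 1.296 × 10⁻³
The Sun: (1.99 × 10³⁰) / (1.50 × 10¹¹)³ = 5.896 × 10⁻⁴
Ratio (larger/smaller) = 2.20

The Moon, by a factor of ≈ 2.20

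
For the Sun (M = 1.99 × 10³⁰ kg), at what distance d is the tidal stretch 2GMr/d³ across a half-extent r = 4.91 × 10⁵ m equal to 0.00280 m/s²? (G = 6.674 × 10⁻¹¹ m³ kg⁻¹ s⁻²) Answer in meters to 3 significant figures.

2GMr/d³ = a_tidal  ⇒  d = (2GMr / a_tidal)^(1/3)
d = (2 × 6.674×10⁻¹¹ × (1.99 × 10³⁰) × (4.91 × 10⁵) / (0.00280))^(1/3)
  = 3.60 × 10⁹ m

3.60 × 10⁹ m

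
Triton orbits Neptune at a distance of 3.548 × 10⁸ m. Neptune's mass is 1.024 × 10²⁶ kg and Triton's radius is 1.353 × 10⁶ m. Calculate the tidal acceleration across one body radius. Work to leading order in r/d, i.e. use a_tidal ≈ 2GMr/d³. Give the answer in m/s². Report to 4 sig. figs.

4.141 × 10⁻⁴ m/s²

Δg = 2GMr/d³
   = 2 × (6.674 × 10⁻¹¹) × (1.024 × 10²⁶) × (1.353 × 10⁶) / (3.548 × 10⁸)³
   = 4.141 × 10⁻⁴ m/s²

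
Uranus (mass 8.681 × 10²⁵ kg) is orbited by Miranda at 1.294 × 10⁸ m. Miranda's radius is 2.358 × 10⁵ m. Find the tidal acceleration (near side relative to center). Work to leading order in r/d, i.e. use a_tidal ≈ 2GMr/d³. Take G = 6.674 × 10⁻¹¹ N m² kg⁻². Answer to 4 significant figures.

a_tidal = 2GMr/d³
        = 2 × (6.674 × 10⁻¹¹) × (8.681 × 10²⁵) × (2.358 × 10⁵) / (1.294 × 10⁸)³
        = 1.261 × 10⁻³ m/s²

1.261 × 10⁻³ m/s²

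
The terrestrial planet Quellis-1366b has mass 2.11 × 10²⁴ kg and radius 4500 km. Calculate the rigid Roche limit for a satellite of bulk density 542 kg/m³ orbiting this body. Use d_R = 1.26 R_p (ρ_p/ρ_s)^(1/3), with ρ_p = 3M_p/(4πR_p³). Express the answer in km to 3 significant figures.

ρ_p = 3M_p/(4πR_p³) = 3 × (2.11 × 10²⁴) / (4π × (4.50 × 10⁶ m)³) = 5530 kg/m³
d_R = 1.26 × 4500 km × (5530/542)^(1/3)
    = 12300 km

12300 km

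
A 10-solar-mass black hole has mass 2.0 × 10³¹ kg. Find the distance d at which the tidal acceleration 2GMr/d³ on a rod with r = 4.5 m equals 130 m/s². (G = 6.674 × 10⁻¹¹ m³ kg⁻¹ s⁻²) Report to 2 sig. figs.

4.5 × 10⁶ m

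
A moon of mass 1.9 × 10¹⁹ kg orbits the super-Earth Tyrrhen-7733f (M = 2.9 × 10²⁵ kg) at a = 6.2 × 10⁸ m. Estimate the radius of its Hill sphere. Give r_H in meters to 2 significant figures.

3.7 × 10⁶ m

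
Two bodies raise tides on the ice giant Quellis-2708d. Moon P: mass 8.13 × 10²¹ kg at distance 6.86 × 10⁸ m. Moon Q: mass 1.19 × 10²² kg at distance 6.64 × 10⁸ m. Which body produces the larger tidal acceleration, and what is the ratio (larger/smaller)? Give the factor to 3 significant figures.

Moon Q, by a factor of ≈ 1.61

Tidal acceleration ∝ M/d³, so compare M/d³ for each.
Moon P: (8.13 × 10²¹) / (6.86 × 10⁸)³ = 2.518 × 10⁻⁵
Moon Q: (1.19 × 10²²) / (6.64 × 10⁸)³ = 4.065 × 10⁻⁵
Ratio (larger/smaller) = 1.61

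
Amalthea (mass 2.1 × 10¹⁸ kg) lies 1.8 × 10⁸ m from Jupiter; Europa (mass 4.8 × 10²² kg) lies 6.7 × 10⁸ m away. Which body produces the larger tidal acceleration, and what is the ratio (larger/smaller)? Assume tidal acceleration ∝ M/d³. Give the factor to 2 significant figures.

Europa, by a factor of ≈ 440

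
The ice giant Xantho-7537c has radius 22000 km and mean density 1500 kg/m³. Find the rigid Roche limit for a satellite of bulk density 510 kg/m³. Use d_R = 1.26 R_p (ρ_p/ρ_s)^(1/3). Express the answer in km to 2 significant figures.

d_R = 1.26 × 22000 km × (1500/510)^(1/3)
    = 40000 km

40000 km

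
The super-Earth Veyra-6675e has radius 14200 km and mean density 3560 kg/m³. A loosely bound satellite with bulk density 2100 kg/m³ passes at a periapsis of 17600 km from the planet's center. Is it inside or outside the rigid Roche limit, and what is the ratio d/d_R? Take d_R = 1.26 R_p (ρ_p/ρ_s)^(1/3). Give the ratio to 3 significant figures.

inside; d/d_R ≈ 0.825

d_R = 1.26 × (14200 km) × (3560/2100)^(1/3) = 21330 km
d/d_R = (17600) / (21330) = 0.825
Since d/d_R < 1, the body is inside the Roche limit.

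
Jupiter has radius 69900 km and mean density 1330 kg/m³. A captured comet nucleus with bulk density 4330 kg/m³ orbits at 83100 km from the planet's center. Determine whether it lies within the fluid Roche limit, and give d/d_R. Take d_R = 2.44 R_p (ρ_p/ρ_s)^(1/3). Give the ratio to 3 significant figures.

inside; d/d_R ≈ 0.722

d_R = 2.44 × (69900 km) × (1330/4330)^(1/3) = 1.151 × 10⁵ km
d/d_R = (83100) / (1.151 × 10⁵) = 0.722
Since d/d_R < 1, the body is inside the Roche limit.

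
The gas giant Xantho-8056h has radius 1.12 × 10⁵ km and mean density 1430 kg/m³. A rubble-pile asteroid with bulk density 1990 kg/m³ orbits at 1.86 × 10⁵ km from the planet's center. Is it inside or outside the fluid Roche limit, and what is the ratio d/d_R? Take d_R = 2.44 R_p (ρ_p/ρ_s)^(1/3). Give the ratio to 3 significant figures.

d_R = 2.44 × (1.12 × 10⁵ km) × (1430/1990)^(1/3) = 2.448 × 10⁵ km
d/d_R = (1.86 × 10⁵) / (2.448 × 10⁵) = 0.760
Since d/d_R < 1, the body is inside the Roche limit.

inside; d/d_R ≈ 0.760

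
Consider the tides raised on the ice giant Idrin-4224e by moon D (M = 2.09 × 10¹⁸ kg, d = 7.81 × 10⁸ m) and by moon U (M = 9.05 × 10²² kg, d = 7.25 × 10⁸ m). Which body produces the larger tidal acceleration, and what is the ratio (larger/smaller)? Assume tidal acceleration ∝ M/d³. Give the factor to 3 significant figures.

Tidal stretch scales as M/d³; compute that for each body.
Moon D: (2.09 × 10¹⁸) / (7.81 × 10⁸)³ = 4.387 × 10⁻⁹
Moon U: (9.05 × 10²²) / (7.25 × 10⁸)³ = 2.375 × 10⁻⁴
Ratio (larger/smaller) = 54100

Moon U, by a factor of ≈ 54100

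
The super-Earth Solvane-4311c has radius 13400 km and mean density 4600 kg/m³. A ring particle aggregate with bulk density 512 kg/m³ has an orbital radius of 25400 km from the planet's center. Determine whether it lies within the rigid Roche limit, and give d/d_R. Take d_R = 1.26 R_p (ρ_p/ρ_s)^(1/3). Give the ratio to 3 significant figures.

inside; d/d_R ≈ 0.724

d_R = 1.26 × (13400 km) × (4600/512)^(1/3) = 35100 km
d/d_R = (25400) / (35100) = 0.724
Since d/d_R < 1, the body is inside the Roche limit.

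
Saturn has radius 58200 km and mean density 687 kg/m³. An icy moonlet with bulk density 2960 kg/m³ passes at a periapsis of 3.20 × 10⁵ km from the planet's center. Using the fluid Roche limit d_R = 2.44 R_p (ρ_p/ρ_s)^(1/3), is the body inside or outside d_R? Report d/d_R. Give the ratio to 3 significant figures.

d_R = 2.44 × (58200 km) × (687/2960)^(1/3) = 87270 km
d/d_R = (3.20 × 10⁵) / (87270) = 3.67
Since d/d_R > 1, the body is outside the Roche limit.

outside; d/d_R ≈ 3.67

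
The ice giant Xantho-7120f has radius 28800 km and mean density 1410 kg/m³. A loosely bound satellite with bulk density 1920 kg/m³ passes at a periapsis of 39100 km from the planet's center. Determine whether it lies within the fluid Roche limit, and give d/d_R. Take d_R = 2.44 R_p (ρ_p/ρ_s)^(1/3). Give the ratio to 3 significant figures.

inside; d/d_R ≈ 0.617

d_R = 2.44 × (28800 km) × (1410/1920)^(1/3) = 63400 km
d/d_R = (39100) / (63400) = 0.617
Since d/d_R < 1, the body is inside the Roche limit.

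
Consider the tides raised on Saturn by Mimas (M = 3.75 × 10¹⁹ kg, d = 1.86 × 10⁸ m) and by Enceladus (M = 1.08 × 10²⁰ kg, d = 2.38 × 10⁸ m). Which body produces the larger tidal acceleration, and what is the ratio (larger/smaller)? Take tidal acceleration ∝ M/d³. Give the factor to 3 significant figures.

Enceladus, by a factor of ≈ 1.37

Compare M/d³ for the two perturbers:
Mimas: (3.75 × 10¹⁹) / (1.86 × 10⁸)³ = 5.828 × 10⁻⁶
Enceladus: (1.08 × 10²⁰) / (2.38 × 10⁸)³ = 8.011 × 10⁻⁶
Ratio (larger/smaller) = 1.37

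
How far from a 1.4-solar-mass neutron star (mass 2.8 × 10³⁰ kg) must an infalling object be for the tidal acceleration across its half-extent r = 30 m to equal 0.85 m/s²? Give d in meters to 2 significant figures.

2.4 × 10⁷ m

2GMr/d³ = a_tidal  ⇒  d = (2GMr / a_tidal)^(1/3)
d = (2 × 6.674×10⁻¹¹ × (2.8 × 10³⁰) × (30) / (0.85))^(1/3)
  = 2.4 × 10⁷ m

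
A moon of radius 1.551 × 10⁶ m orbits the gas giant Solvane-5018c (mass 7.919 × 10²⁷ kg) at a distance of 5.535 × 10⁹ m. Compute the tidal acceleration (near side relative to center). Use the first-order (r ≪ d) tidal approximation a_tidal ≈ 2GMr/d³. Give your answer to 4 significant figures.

Since r ≪ d, expand the inverse-square field across one radius to get the leading 2GMr/d³ term.
Δa = 2GMr/d³
   = 2 × (6.674 × 10⁻¹¹) × (7.919 × 10²⁷) × (1.551 × 10⁶) / (5.535 × 10⁹)³
   = 9.668 × 10⁻⁶ m/s²

9.668 × 10⁻⁶ m/s²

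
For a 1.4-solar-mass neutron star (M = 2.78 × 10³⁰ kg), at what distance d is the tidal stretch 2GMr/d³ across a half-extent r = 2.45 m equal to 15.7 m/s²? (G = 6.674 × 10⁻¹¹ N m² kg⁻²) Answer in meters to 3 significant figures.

3.87 × 10⁶ m

2GMr/d³ = a_tidal  ⇒  d = (2GMr / a_tidal)^(1/3)
d = (2 × 6.674×10⁻¹¹ × (2.78 × 10³⁰) × (2.45) / (15.7))^(1/3)
  = 3.87 × 10⁶ m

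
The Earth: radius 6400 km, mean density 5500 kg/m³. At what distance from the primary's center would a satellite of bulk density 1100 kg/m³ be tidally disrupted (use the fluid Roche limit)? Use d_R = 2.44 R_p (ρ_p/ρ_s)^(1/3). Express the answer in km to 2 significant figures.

d_R = 2.44 × 6400 km × (5500/1100)^(1/3)
    = 27000 km

27000 km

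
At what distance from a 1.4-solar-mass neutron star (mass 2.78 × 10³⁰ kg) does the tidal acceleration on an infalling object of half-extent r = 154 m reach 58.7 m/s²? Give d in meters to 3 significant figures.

9.91 × 10⁶ m

2GMr/d³ = a_tidal  ⇒  d = (2GMr / a_tidal)^(1/3)
d = (2 × 6.674×10⁻¹¹ × (2.78 × 10³⁰) × (154) / (58.7))^(1/3)
  = 9.91 × 10⁶ m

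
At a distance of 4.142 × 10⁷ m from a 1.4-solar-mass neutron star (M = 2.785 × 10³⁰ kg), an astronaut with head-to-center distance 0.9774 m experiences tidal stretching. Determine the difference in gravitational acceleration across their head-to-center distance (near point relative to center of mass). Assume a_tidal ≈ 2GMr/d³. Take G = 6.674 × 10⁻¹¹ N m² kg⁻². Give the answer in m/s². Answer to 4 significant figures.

5.113 × 10⁻³ m/s²

Differencing GM/(d−r)² and GM/d² to first order in r/d gives 2GMr/d³.
Δa = 2GMr/d³
   = 2 × (6.674 × 10⁻¹¹) × (2.785 × 10³⁰) × (0.9774) / (4.142 × 10⁷)³
   = 5.113 × 10⁻³ m/s²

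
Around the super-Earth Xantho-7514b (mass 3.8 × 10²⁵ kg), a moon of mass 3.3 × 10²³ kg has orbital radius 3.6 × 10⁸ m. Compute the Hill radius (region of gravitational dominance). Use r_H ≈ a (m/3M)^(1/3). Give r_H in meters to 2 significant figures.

5.1 × 10⁷ m

r_H ≈ a (m/3M)^(1/3)
    = (3.6 × 10⁸) × (3.3 × 10²³ / (3 × 3.8 × 10²⁵))^(1/3)
    = 5.1 × 10⁷ m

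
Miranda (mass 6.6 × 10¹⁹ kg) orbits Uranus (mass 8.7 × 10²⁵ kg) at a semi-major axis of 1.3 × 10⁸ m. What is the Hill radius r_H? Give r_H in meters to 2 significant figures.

8.2 × 10⁵ m

r_H ≈ a (m/3M)^(1/3)
    = (1.3 × 10⁸) × (6.6 × 10¹⁹ / (3 × 8.7 × 10²⁵))^(1/3)
    = 8.2 × 10⁵ m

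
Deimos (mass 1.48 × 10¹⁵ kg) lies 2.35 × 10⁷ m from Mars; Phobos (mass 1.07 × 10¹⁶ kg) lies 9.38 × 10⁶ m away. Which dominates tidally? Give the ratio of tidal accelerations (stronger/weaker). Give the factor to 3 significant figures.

The tide-raising term goes as M/d³ (the gradient of a 1/d² field).
Deimos: (1.48 × 10¹⁵) / (2.35 × 10⁷)³ = 1.140 × 10⁻⁷
Phobos: (1.07 × 10¹⁶) / (9.38 × 10⁶)³ = 1.297 × 10⁻⁵
Ratio (larger/smaller) = 114

Phobos, by a factor of ≈ 114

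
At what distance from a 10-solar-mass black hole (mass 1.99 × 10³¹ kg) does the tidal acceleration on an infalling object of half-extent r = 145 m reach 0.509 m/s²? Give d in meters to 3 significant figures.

9.11 × 10⁷ m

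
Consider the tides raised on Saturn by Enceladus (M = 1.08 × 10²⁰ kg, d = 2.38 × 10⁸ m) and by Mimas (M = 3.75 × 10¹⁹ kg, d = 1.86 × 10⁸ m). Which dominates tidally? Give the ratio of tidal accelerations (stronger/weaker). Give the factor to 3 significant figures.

Enceladus, by a factor of ≈ 1.37

The tide-raising term goes as M/d³ (the gradient of a 1/d² field).
Enceladus: (1.08 × 10²⁰) / (2.38 × 10⁸)³ = 8.011 × 10⁻⁶
Mimas: (3.75 × 10¹⁹) / (1.86 × 10⁸)³ = 5.828 × 10⁻⁶
Ratio (larger/smaller) = 1.37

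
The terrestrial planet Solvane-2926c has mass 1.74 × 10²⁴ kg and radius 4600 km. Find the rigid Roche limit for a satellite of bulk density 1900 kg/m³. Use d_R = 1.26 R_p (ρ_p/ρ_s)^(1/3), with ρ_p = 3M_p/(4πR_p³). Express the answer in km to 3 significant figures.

7590 km

ρ_p = 3M_p/(4πR_p³) = 3 × (1.74 × 10²⁴) / (4π × (4.60 × 10⁶ m)³) = 4270 kg/m³
d_R = 1.26 × 4600 km × (4270/1900)^(1/3)
    = 7590 km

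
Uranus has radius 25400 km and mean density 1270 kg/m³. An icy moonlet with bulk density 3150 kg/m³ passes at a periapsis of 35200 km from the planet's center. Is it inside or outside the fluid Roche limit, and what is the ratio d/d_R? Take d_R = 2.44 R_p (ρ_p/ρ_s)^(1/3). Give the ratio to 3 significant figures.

d_R = 2.44 × (25400 km) × (1270/3150)^(1/3) = 45780 km
d/d_R = (35200) / (45780) = 0.769
Since d/d_R < 1, the body is inside the Roche limit.

inside; d/d_R ≈ 0.769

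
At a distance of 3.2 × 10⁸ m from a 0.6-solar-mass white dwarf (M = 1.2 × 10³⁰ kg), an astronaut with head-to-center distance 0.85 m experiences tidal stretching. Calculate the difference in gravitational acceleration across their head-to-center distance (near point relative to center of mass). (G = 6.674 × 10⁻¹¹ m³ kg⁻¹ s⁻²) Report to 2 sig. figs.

Δa = 2GMr/d³
   = 2 × (6.674 × 10⁻¹¹) × (1.2 × 10³⁰) × (0.85) / (3.2 × 10⁸)³
   = 4.2 × 10⁻⁶ m/s²

4.2 × 10⁻⁶ m/s²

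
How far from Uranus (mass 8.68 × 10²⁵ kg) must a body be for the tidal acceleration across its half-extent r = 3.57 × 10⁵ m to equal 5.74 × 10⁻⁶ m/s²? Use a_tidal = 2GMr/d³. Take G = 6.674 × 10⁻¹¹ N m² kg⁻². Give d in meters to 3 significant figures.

8.97 × 10⁸ m

2GMr/d³ = a_tidal  ⇒  d = (2GMr / a_tidal)^(1/3)
d = (2 × 6.674×10⁻¹¹ × (8.68 × 10²⁵) × (3.57 × 10⁵) / (5.74 × 10⁻⁶))^(1/3)
  = 8.97 × 10⁸ m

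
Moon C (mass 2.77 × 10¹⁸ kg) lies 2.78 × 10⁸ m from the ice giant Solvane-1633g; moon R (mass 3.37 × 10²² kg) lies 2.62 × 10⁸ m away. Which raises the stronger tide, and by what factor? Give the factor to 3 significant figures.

Moon R, by a factor of ≈ 14500

Compare M/d³ for the two perturbers:
Moon C: (2.77 × 10¹⁸) / (2.78 × 10⁸)³ = 1.289 × 10⁻⁷
Moon R: (3.37 × 10²²) / (2.62 × 10⁸)³ = 1.874 × 10⁻³
Ratio (larger/smaller) = 14500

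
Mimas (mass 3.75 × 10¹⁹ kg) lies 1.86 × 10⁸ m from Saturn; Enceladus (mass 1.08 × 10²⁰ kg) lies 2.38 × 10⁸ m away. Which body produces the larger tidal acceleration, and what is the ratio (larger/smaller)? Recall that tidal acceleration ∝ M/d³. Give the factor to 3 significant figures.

Compare M/d³ for the two perturbers:
Mimas: (3.75 × 10¹⁹) / (1.86 × 10⁸)³ = 5.828 × 10⁻⁶
Enceladus: (1.08 × 10²⁰) / (2.38 × 10⁸)³ = 8.011 × 10⁻⁶
Ratio (larger/smaller) = 1.37

Enceladus, by a factor of ≈ 1.37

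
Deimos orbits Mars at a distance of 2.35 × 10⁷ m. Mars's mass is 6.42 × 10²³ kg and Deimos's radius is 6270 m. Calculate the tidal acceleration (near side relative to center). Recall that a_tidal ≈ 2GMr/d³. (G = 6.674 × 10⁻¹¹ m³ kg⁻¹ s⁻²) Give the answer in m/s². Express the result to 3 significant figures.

The tidal stretch is the gradient of GM/d² times the body's extent r, hence the 1/d³ dependence.
Δa = 2GMr/d³
   = 2 × (6.674 × 10⁻¹¹) × (6.42 × 10²³) × (6270) / (2.35 × 10⁷)³
   = 4.14 × 10⁻⁵ m/s²

4.14 × 10⁻⁵ m/s²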